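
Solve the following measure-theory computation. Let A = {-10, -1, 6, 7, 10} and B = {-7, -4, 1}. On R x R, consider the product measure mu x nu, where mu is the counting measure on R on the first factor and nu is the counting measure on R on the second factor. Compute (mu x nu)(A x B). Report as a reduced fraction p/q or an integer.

For a measurable rectangle A x B, the product measure satisfies
  (mu x nu)(A x B) = mu(A) * nu(B).
  mu(A) = 5.
  nu(B) = 3.
  (mu x nu)(A x B) = 5 * 3 = 15.

15


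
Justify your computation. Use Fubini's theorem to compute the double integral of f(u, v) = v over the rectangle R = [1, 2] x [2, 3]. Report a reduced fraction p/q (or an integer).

f(u, v) is a tensor product of a function of u and a function of v, and both factors are bounded continuous (hence Lebesgue integrable) on the rectangle, so Fubini's theorem applies:
  integral_R f d(m x m) = (integral_a1^b1 1 du) * (integral_a2^b2 v dv).
Inner integral in u: integral_{1}^{2} 1 du = (2^1 - 1^1)/1
  = 1.
Inner integral in v: integral_{2}^{3} v dv = (3^2 - 2^2)/2
  = 5/2.
Product: (1) * (5/2) = 5/2.

5/2


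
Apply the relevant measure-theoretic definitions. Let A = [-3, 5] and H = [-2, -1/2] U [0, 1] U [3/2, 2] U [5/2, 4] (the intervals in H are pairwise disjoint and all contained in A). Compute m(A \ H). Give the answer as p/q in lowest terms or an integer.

The ambient interval has length m(A) = 5 - (-3) = 8.
Since the holes are disjoint and sit inside A, by finite additivity
  m(H) = sum_i (b_i - a_i), and m(A \ H) = m(A) - m(H).
Computing the hole measures:
  m(H_1) = -1/2 - (-2) = 3/2.
  m(H_2) = 1 - 0 = 1.
  m(H_3) = 2 - 3/2 = 1/2.
  m(H_4) = 4 - 5/2 = 3/2.
Summed: m(H) = 3/2 + 1 + 1/2 + 3/2 = 9/2.
So m(A \ H) = 8 - 9/2 = 7/2.

7/2


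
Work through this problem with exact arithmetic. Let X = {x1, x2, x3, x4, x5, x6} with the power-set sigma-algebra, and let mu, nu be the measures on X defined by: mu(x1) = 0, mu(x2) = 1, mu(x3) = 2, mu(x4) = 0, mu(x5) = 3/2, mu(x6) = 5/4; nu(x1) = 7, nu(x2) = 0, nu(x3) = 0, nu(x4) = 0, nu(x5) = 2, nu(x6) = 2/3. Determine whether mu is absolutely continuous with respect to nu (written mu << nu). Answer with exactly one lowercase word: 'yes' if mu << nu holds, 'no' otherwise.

mu << nu means: every nu-null measurable set is also mu-null; equivalently, for every atom x, if nu({x}) = 0 then mu({x}) = 0.
Checking each atom:
  x1: nu = 7 > 0 -> no constraint.
  x2: nu = 0, mu = 1 > 0 -> violates mu << nu.
  x3: nu = 0, mu = 2 > 0 -> violates mu << nu.
  x4: nu = 0, mu = 0 -> consistent with mu << nu.
  x5: nu = 2 > 0 -> no constraint.
  x6: nu = 2/3 > 0 -> no constraint.
The atom(s) x2, x3 violate the condition (nu = 0 but mu > 0). Therefore mu is NOT absolutely continuous w.r.t. nu.

no


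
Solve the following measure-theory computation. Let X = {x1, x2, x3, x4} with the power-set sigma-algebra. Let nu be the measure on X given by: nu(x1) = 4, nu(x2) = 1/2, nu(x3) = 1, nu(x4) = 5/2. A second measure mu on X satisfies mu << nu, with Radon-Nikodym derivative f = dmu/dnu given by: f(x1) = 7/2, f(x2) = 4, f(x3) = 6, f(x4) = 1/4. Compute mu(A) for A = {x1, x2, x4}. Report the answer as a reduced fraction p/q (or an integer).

By the defining property of the Radon-Nikodym derivative, for every measurable set A,
  mu(A) = integral_A f dnu.
Since nu is a discrete measure concentrated on the atoms of X, the integral over A reduces to the sum
  mu(A) = sum_{x in A} f(x) * nu({x}).
Computing each term:
  x1: f(x1) * nu(x1) = 7/2 * 4 = 14.
  x2: f(x2) * nu(x2) = 4 * 1/2 = 2.
  x4: f(x4) * nu(x4) = 1/4 * 5/2 = 5/8.
Summing: mu(A) = 14 + 2 + 5/8 = 133/8.

133/8


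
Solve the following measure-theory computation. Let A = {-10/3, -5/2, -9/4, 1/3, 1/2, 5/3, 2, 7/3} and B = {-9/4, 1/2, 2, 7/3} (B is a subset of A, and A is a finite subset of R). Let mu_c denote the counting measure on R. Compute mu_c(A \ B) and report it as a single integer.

Counting measure assigns mu_c(E) = |E| (number of elements) when E is finite. For B subset A, A \ B is the set of elements of A not in B, so |A \ B| = |A| - |B|.
|A| = 8, |B| = 4, so mu_c(A \ B) = 8 - 4 = 4.

4


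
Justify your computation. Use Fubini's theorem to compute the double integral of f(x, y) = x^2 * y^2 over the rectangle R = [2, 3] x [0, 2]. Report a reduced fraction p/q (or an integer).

f(x, y) is a tensor product of a function of x and a function of y, and both factors are bounded continuous (hence Lebesgue integrable) on the rectangle, so Fubini's theorem applies:
  integral_R f d(m x m) = (integral_a1^b1 x^2 dx) * (integral_a2^b2 y^2 dy).
Inner integral in x: integral_{2}^{3} x^2 dx = (3^3 - 2^3)/3
  = 19/3.
Inner integral in y: integral_{0}^{2} y^2 dy = (2^3 - 0^3)/3
  = 8/3.
Product: (19/3) * (8/3) = 152/9.

152/9


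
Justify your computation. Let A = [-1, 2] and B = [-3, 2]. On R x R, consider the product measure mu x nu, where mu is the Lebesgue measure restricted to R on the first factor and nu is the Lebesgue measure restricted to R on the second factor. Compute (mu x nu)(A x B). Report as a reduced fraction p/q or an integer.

For a measurable rectangle A x B, the product measure satisfies
  (mu x nu)(A x B) = mu(A) * nu(B).
  mu(A) = 3.
  nu(B) = 5.
  (mu x nu)(A x B) = 3 * 5 = 15.

15


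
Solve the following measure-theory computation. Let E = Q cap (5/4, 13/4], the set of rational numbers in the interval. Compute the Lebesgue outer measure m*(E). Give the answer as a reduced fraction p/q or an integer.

Q cap (5/4, 13/4] is countable; list its elements as q_1, q_2, ... . Fix eps > 0 and cover the k-th point by an interval of length eps * 2^(-k). The cover has total length eps * sum_{k>=1} 2^(-k) = eps, so by definition of outer measure m*(Q cap (5/4, 13/4]) <= eps. Since eps was arbitrary and m* >= 0, the outer measure is 0.

0


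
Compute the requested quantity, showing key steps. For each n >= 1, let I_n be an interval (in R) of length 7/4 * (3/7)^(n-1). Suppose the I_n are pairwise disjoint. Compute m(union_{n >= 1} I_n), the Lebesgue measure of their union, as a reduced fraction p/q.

By countable additivity of the Lebesgue measure on pairwise disjoint measurable sets,
  m(union_{n >= 1} I_n) = sum_{n >= 1} m(I_n) = sum_{n >= 1} a * r^(n-1),
  with a = 7/4 and r = 3/7.
Since 0 < r = 3/7 < 1, the geometric series converges:
  sum_{n >= 1} a * r^(n-1) = a / (1 - r).
  = 7/4 / (1 - 3/7)
  = 7/4 / (4/7)
  = 49/16.

49/16


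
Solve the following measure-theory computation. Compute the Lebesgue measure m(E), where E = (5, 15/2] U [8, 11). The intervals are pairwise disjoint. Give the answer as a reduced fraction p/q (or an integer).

For pairwise disjoint intervals, m(union_i I_i) = sum_i m(I_i),
and m is invariant under swapping open/closed endpoints (single points have measure 0).
So m(E) = sum_i (b_i - a_i).
  I_1 has length 15/2 - 5 = 5/2.
  I_2 has length 11 - 8 = 3.
Summing:
  m(E) = 5/2 + 3 = 11/2.

11/2


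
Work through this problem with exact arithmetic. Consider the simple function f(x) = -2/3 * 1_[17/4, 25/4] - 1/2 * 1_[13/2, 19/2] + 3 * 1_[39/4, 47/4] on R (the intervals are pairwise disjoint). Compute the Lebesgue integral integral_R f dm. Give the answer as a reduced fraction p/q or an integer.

For a simple function f = sum_i c_i * 1_{A_i} with disjoint A_i,
  integral f dm = sum_i c_i * m(A_i).
Lengths of the A_i:
  m(A_1) = 25/4 - 17/4 = 2.
  m(A_2) = 19/2 - 13/2 = 3.
  m(A_3) = 47/4 - 39/4 = 2.
Contributions c_i * m(A_i):
  (-2/3) * (2) = -4/3.
  (-1/2) * (3) = -3/2.
  (3) * (2) = 6.
Total: -4/3 - 3/2 + 6 = 19/6.

19/6


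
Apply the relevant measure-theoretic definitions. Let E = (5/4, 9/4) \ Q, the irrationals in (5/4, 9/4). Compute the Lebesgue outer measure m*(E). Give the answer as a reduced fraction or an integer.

The interval I = (5/4, 9/4) has m(I) = 9/4 - 5/4 = 1 (endpoints are measure-zero, so open/closed/half-open agree). Write I = (I cap Q) u (I \ Q). The rationals in I are countable, so m*(I cap Q) = 0 (cover each rational by intervals whose total length is arbitrarily small). By countable subadditivity m*(I) <= m*(I cap Q) + m*(I \ Q), hence m*(I \ Q) >= m(I) = 1. The reverse inequality m*(I \ Q) <= m*(I) = 1 is trivial since (I \ Q) is a subset of I. Therefore m*(I \ Q) = 1.

1


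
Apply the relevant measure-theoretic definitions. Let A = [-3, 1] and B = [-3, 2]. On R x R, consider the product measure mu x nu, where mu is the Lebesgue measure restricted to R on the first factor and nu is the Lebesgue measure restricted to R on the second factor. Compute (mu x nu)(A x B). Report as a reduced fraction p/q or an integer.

For a measurable rectangle A x B, the product measure satisfies
  (mu x nu)(A x B) = mu(A) * nu(B).
  mu(A) = 4.
  nu(B) = 5.
  (mu x nu)(A x B) = 4 * 5 = 20.

20


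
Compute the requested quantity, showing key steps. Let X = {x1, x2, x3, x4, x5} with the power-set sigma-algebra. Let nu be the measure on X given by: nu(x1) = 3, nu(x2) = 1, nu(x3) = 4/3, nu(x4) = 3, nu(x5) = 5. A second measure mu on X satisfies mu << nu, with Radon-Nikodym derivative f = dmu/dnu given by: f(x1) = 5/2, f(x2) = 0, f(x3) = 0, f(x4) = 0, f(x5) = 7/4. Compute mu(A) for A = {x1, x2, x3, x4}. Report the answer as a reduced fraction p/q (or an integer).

By the defining property of the Radon-Nikodym derivative, for every measurable set A,
  mu(A) = integral_A f dnu.
Since nu is a discrete measure concentrated on the atoms of X, the integral over A reduces to the sum
  mu(A) = sum_{x in A} f(x) * nu({x}).
Computing each term:
  x1: f(x1) * nu(x1) = 5/2 * 3 = 15/2.
  x2: f(x2) * nu(x2) = 0 * 1 = 0.
  x3: f(x3) * nu(x3) = 0 * 4/3 = 0.
  x4: f(x4) * nu(x4) = 0 * 3 = 0.
Summing: mu(A) = 15/2 + 0 + 0 + 0 = 15/2.

15/2


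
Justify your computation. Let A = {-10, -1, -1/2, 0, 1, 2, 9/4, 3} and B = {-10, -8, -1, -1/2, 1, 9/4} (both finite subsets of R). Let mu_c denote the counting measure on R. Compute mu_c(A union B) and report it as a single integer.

Counting measure on a finite set equals cardinality. By inclusion-exclusion, |A union B| = |A| + |B| - |A cap B|.
|A| = 8, |B| = 6, |A cap B| = 5.
So mu_c(A union B) = 8 + 6 - 5 = 9.

9


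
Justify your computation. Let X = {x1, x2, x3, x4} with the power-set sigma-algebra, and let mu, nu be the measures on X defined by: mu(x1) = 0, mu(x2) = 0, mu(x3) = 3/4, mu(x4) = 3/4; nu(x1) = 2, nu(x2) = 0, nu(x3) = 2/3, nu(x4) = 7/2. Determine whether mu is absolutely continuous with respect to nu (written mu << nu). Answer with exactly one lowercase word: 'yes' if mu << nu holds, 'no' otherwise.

mu << nu means: every nu-null measurable set is also mu-null; equivalently, for every atom x, if nu({x}) = 0 then mu({x}) = 0.
Checking each atom:
  x1: nu = 2 > 0 -> no constraint.
  x2: nu = 0, mu = 0 -> consistent with mu << nu.
  x3: nu = 2/3 > 0 -> no constraint.
  x4: nu = 7/2 > 0 -> no constraint.
No atom violates the condition. Therefore mu << nu.

yes


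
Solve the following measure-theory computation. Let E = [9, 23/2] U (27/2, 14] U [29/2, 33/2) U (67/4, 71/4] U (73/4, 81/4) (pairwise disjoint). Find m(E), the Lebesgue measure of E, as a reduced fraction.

For pairwise disjoint intervals, m(union_i I_i) = sum_i m(I_i),
and m is invariant under swapping open/closed endpoints (single points have measure 0).
So m(E) = sum_i (b_i - a_i).
  I_1 has length 23/2 - 9 = 5/2.
  I_2 has length 14 - 27/2 = 1/2.
  I_3 has length 33/2 - 29/2 = 2.
  I_4 has length 71/4 - 67/4 = 1.
  I_5 has length 81/4 - 73/4 = 2.
Summing:
  m(E) = 5/2 + 1/2 + 2 + 1 + 2 = 8.

8


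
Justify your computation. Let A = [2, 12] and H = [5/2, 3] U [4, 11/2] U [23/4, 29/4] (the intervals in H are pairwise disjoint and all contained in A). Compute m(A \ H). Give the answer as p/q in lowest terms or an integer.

The ambient interval has length m(A) = 12 - 2 = 10.
Since the holes are disjoint and sit inside A, by finite additivity
  m(H) = sum_i (b_i - a_i), and m(A \ H) = m(A) - m(H).
Computing the hole measures:
  m(H_1) = 3 - 5/2 = 1/2.
  m(H_2) = 11/2 - 4 = 3/2.
  m(H_3) = 29/4 - 23/4 = 3/2.
Summed: m(H) = 1/2 + 3/2 + 3/2 = 7/2.
So m(A \ H) = 10 - 7/2 = 13/2.

13/2


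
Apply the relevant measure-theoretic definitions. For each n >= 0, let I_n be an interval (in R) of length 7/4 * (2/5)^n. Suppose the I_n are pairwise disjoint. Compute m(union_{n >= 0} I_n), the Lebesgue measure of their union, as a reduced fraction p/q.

By countable additivity of the Lebesgue measure on pairwise disjoint measurable sets,
  m(union_{n >= 0} I_n) = sum_{n >= 0} m(I_n) = sum_{n >= 0} a * r^n,
  with a = 7/4 and r = 2/5.
Since 0 < r = 2/5 < 1, the geometric series converges:
  sum_{n >= 0} a * r^n = a / (1 - r).
  = 7/4 / (1 - 2/5)
  = 7/4 / (3/5)
  = 35/12.

35/12


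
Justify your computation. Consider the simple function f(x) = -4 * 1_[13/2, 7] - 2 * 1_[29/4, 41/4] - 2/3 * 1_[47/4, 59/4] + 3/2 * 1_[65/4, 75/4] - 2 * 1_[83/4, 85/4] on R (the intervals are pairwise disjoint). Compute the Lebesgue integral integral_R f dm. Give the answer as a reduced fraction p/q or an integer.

For a simple function f = sum_i c_i * 1_{A_i} with disjoint A_i,
  integral f dm = sum_i c_i * m(A_i).
Lengths of the A_i:
  m(A_1) = 7 - 13/2 = 1/2.
  m(A_2) = 41/4 - 29/4 = 3.
  m(A_3) = 59/4 - 47/4 = 3.
  m(A_4) = 75/4 - 65/4 = 5/2.
  m(A_5) = 85/4 - 83/4 = 1/2.
Contributions c_i * m(A_i):
  (-4) * (1/2) = -2.
  (-2) * (3) = -6.
  (-2/3) * (3) = -2.
  (3/2) * (5/2) = 15/4.
  (-2) * (1/2) = -1.
Total: -2 - 6 - 2 + 15/4 - 1 = -29/4.

-29/4


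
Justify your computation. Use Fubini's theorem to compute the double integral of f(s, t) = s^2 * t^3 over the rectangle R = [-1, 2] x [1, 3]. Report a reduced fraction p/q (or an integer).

f(s, t) is a tensor product of a function of s and a function of t, and both factors are bounded continuous (hence Lebesgue integrable) on the rectangle, so Fubini's theorem applies:
  integral_R f d(m x m) = (integral_a1^b1 s^2 ds) * (integral_a2^b2 t^3 dt).
Inner integral in s: integral_{-1}^{2} s^2 ds = (2^3 - (-1)^3)/3
  = 3.
Inner integral in t: integral_{1}^{3} t^3 dt = (3^4 - 1^4)/4
  = 20.
Product: (3) * (20) = 60.

60


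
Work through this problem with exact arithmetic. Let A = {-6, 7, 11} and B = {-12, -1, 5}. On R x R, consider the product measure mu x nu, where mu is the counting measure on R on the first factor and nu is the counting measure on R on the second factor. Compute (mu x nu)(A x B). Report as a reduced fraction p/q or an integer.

For a measurable rectangle A x B, the product measure satisfies
  (mu x nu)(A x B) = mu(A) * nu(B).
  mu(A) = 3.
  nu(B) = 3.
  (mu x nu)(A x B) = 3 * 3 = 9.

9


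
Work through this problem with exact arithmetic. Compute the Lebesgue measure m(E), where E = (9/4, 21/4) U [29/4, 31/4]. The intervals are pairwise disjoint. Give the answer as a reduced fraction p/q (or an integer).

For pairwise disjoint intervals, m(union_i I_i) = sum_i m(I_i),
and m is invariant under swapping open/closed endpoints (single points have measure 0).
So m(E) = sum_i (b_i - a_i).
  I_1 has length 21/4 - 9/4 = 3.
  I_2 has length 31/4 - 29/4 = 1/2.
Summing:
  m(E) = 3 + 1/2 = 7/2.

7/2


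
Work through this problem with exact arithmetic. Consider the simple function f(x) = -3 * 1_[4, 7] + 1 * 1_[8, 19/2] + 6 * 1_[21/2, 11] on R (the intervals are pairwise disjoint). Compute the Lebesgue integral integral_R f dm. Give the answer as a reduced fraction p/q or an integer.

For a simple function f = sum_i c_i * 1_{A_i} with disjoint A_i,
  integral f dm = sum_i c_i * m(A_i).
Lengths of the A_i:
  m(A_1) = 7 - 4 = 3.
  m(A_2) = 19/2 - 8 = 3/2.
  m(A_3) = 11 - 21/2 = 1/2.
Contributions c_i * m(A_i):
  (-3) * (3) = -9.
  (1) * (3/2) = 3/2.
  (6) * (1/2) = 3.
Total: -9 + 3/2 + 3 = -9/2.

-9/2


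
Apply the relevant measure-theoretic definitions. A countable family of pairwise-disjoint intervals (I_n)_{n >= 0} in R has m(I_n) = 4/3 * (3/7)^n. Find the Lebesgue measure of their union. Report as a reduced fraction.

By countable additivity of the Lebesgue measure on pairwise disjoint measurable sets,
  m(union_{n >= 0} I_n) = sum_{n >= 0} m(I_n) = sum_{n >= 0} a * r^n,
  with a = 4/3 and r = 3/7.
Since 0 < r = 3/7 < 1, the geometric series converges:
  sum_{n >= 0} a * r^n = a / (1 - r).
  = 4/3 / (1 - 3/7)
  = 4/3 / (4/7)
  = 7/3.

7/3


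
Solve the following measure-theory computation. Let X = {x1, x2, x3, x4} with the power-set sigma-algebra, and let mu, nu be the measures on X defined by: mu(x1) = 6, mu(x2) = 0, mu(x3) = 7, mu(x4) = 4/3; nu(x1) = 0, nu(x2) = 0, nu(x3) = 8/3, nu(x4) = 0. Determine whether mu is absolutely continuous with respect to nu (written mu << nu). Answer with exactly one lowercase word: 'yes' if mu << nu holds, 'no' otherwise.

mu << nu means: every nu-null measurable set is also mu-null; equivalently, for every atom x, if nu({x}) = 0 then mu({x}) = 0.
Checking each atom:
  x1: nu = 0, mu = 6 > 0 -> violates mu << nu.
  x2: nu = 0, mu = 0 -> consistent with mu << nu.
  x3: nu = 8/3 > 0 -> no constraint.
  x4: nu = 0, mu = 4/3 > 0 -> violates mu << nu.
The atom(s) x1, x4 violate the condition (nu = 0 but mu > 0). Therefore mu is NOT absolutely continuous w.r.t. nu.

no


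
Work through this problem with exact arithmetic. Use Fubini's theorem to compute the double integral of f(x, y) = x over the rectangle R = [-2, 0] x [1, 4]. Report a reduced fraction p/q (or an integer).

f(x, y) is a tensor product of a function of x and a function of y, and both factors are bounded continuous (hence Lebesgue integrable) on the rectangle, so Fubini's theorem applies:
  integral_R f d(m x m) = (integral_a1^b1 x dx) * (integral_a2^b2 1 dy).
Inner integral in x: integral_{-2}^{0} x dx = (0^2 - (-2)^2)/2
  = -2.
Inner integral in y: integral_{1}^{4} 1 dy = (4^1 - 1^1)/1
  = 3.
Product: (-2) * (3) = -6.

-6


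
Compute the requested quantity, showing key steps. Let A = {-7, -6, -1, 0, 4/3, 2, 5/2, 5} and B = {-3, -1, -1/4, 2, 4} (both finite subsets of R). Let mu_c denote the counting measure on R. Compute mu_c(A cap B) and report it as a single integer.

Counting measure on a finite set equals cardinality. mu_c(A cap B) = |A cap B| (elements appearing in both).
Enumerating the elements of A that also lie in B gives 2 element(s).
So mu_c(A cap B) = 2.

2


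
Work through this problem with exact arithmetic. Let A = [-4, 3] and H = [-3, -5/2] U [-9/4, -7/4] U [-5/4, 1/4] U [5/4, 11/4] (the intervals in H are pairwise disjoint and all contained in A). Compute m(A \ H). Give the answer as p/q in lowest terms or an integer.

The ambient interval has length m(A) = 3 - (-4) = 7.
Since the holes are disjoint and sit inside A, by finite additivity
  m(H) = sum_i (b_i - a_i), and m(A \ H) = m(A) - m(H).
Computing the hole measures:
  m(H_1) = -5/2 - (-3) = 1/2.
  m(H_2) = -7/4 - (-9/4) = 1/2.
  m(H_3) = 1/4 - (-5/4) = 3/2.
  m(H_4) = 11/4 - 5/4 = 3/2.
Summed: m(H) = 1/2 + 1/2 + 3/2 + 3/2 = 4.
So m(A \ H) = 7 - 4 = 3.

3


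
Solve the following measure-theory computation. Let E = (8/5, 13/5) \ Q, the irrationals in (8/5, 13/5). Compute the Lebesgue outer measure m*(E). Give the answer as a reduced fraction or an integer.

The interval I = (8/5, 13/5) has m(I) = 13/5 - 8/5 = 1 (endpoints are measure-zero, so open/closed/half-open agree). Write I = (I cap Q) u (I \ Q). The rationals in I are countable, so m*(I cap Q) = 0 (cover each rational by intervals whose total length is arbitrarily small). By countable subadditivity m*(I) <= m*(I cap Q) + m*(I \ Q), hence m*(I \ Q) >= m(I) = 1. The reverse inequality m*(I \ Q) <= m*(I) = 1 is trivial since (I \ Q) is a subset of I. Therefore m*(I \ Q) = 1.

1


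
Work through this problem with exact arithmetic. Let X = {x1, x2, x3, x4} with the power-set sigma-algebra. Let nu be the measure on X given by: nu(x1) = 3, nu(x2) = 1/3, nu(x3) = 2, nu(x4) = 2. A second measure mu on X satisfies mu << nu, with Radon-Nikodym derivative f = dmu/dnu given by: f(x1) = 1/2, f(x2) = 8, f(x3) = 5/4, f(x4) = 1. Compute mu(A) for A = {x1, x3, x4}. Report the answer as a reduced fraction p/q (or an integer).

By the defining property of the Radon-Nikodym derivative, for every measurable set A,
  mu(A) = integral_A f dnu.
Since nu is a discrete measure concentrated on the atoms of X, the integral over A reduces to the sum
  mu(A) = sum_{x in A} f(x) * nu({x}).
Computing each term:
  x1: f(x1) * nu(x1) = 1/2 * 3 = 3/2.
  x3: f(x3) * nu(x3) = 5/4 * 2 = 5/2.
  x4: f(x4) * nu(x4) = 1 * 2 = 2.
Summing: mu(A) = 3/2 + 5/2 + 2 = 6.

6


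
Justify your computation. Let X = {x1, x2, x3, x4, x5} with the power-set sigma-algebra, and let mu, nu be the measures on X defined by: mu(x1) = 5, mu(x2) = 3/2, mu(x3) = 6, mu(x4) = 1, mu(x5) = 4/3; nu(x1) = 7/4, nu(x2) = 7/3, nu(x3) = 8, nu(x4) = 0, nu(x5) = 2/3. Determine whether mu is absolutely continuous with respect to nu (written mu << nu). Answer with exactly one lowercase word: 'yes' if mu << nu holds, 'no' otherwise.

mu << nu means: every nu-null measurable set is also mu-null; equivalently, for every atom x, if nu({x}) = 0 then mu({x}) = 0.
Checking each atom:
  x1: nu = 7/4 > 0 -> no constraint.
  x2: nu = 7/3 > 0 -> no constraint.
  x3: nu = 8 > 0 -> no constraint.
  x4: nu = 0, mu = 1 > 0 -> violates mu << nu.
  x5: nu = 2/3 > 0 -> no constraint.
The atom(s) x4 violate the condition (nu = 0 but mu > 0). Therefore mu is NOT absolutely continuous w.r.t. nu.

no


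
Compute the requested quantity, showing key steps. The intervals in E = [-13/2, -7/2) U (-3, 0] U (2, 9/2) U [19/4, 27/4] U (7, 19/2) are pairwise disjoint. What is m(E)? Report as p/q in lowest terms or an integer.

For pairwise disjoint intervals, m(union_i I_i) = sum_i m(I_i),
and m is invariant under swapping open/closed endpoints (single points have measure 0).
So m(E) = sum_i (b_i - a_i).
  I_1 has length -7/2 - (-13/2) = 3.
  I_2 has length 0 - (-3) = 3.
  I_3 has length 9/2 - 2 = 5/2.
  I_4 has length 27/4 - 19/4 = 2.
  I_5 has length 19/2 - 7 = 5/2.
Summing:
  m(E) = 3 + 3 + 5/2 + 2 + 5/2 = 13.

13


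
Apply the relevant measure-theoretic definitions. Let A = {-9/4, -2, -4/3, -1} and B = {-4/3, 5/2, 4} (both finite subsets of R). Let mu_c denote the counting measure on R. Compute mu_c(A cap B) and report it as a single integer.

Counting measure on a finite set equals cardinality. mu_c(A cap B) = |A cap B| (elements appearing in both).
Enumerating the elements of A that also lie in B gives 1 element(s).
So mu_c(A cap B) = 1.

1


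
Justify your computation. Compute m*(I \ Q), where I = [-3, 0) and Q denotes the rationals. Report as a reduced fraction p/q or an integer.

The interval I = [-3, 0) has m(I) = 0 - (-3) = 3 (endpoints are measure-zero, so open/closed/half-open agree). Write I = (I cap Q) u (I \ Q). The rationals in I are countable, so m*(I cap Q) = 0 (cover each rational by intervals whose total length is arbitrarily small). By countable subadditivity m*(I) <= m*(I cap Q) + m*(I \ Q), hence m*(I \ Q) >= m(I) = 3. The reverse inequality m*(I \ Q) <= m*(I) = 3 is trivial since (I \ Q) is a subset of I. Therefore m*(I \ Q) = 3.

3


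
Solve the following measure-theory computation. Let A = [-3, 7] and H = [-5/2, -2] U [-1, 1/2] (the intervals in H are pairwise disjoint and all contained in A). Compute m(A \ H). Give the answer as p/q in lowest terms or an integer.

The ambient interval has length m(A) = 7 - (-3) = 10.
Since the holes are disjoint and sit inside A, by finite additivity
  m(H) = sum_i (b_i - a_i), and m(A \ H) = m(A) - m(H).
Computing the hole measures:
  m(H_1) = -2 - (-5/2) = 1/2.
  m(H_2) = 1/2 - (-1) = 3/2.
Summed: m(H) = 1/2 + 3/2 = 2.
So m(A \ H) = 10 - 2 = 8.

8


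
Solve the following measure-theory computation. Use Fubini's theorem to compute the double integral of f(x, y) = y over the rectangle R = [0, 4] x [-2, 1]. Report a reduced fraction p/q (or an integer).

f(x, y) is a tensor product of a function of x and a function of y, and both factors are bounded continuous (hence Lebesgue integrable) on the rectangle, so Fubini's theorem applies:
  integral_R f d(m x m) = (integral_a1^b1 1 dx) * (integral_a2^b2 y dy).
Inner integral in x: integral_{0}^{4} 1 dx = (4^1 - 0^1)/1
  = 4.
Inner integral in y: integral_{-2}^{1} y dy = (1^2 - (-2)^2)/2
  = -3/2.
Product: (4) * (-3/2) = -6.

-6


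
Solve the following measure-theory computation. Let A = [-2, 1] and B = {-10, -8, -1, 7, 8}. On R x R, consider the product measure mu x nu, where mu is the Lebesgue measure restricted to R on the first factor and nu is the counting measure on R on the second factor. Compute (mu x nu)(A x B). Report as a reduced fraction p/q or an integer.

For a measurable rectangle A x B, the product measure satisfies
  (mu x nu)(A x B) = mu(A) * nu(B).
  mu(A) = 3.
  nu(B) = 5.
  (mu x nu)(A x B) = 3 * 5 = 15.

15


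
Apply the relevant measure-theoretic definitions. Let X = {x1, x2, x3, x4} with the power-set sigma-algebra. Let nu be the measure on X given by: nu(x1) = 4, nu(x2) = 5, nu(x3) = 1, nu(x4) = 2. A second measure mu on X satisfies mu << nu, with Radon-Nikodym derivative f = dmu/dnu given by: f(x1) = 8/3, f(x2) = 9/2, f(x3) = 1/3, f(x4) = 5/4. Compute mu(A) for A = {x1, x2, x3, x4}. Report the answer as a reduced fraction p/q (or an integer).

By the defining property of the Radon-Nikodym derivative, for every measurable set A,
  mu(A) = integral_A f dnu.
Since nu is a discrete measure concentrated on the atoms of X, the integral over A reduces to the sum
  mu(A) = sum_{x in A} f(x) * nu({x}).
Computing each term:
  x1: f(x1) * nu(x1) = 8/3 * 4 = 32/3.
  x2: f(x2) * nu(x2) = 9/2 * 5 = 45/2.
  x3: f(x3) * nu(x3) = 1/3 * 1 = 1/3.
  x4: f(x4) * nu(x4) = 5/4 * 2 = 5/2.
Summing: mu(A) = 32/3 + 45/2 + 1/3 + 5/2 = 36.

36


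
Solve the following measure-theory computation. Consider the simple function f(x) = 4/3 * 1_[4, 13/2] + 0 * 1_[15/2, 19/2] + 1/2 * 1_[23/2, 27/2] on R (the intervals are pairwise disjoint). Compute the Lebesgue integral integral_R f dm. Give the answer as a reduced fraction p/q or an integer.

For a simple function f = sum_i c_i * 1_{A_i} with disjoint A_i,
  integral f dm = sum_i c_i * m(A_i).
Lengths of the A_i:
  m(A_1) = 13/2 - 4 = 5/2.
  m(A_2) = 19/2 - 15/2 = 2.
  m(A_3) = 27/2 - 23/2 = 2.
Contributions c_i * m(A_i):
  (4/3) * (5/2) = 10/3.
  (0) * (2) = 0.
  (1/2) * (2) = 1.
Total: 10/3 + 0 + 1 = 13/3.

13/3


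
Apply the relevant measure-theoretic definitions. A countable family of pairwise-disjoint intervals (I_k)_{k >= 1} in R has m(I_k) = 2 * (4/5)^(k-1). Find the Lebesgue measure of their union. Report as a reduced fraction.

By countable additivity of the Lebesgue measure on pairwise disjoint measurable sets,
  m(union_{k >= 1} I_k) = sum_{k >= 1} m(I_k) = sum_{k >= 1} a * r^(k-1),
  with a = 2 and r = 4/5.
Since 0 < r = 4/5 < 1, the geometric series converges:
  sum_{k >= 1} a * r^(k-1) = a / (1 - r).
  = 2 / (1 - 4/5)
  = 2 / (1/5)
  = 10.

10


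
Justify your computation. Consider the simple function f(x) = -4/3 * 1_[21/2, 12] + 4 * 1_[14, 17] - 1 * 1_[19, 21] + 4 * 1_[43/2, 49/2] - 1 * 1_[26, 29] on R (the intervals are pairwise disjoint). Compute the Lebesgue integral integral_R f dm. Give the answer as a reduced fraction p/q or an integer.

For a simple function f = sum_i c_i * 1_{A_i} with disjoint A_i,
  integral f dm = sum_i c_i * m(A_i).
Lengths of the A_i:
  m(A_1) = 12 - 21/2 = 3/2.
  m(A_2) = 17 - 14 = 3.
  m(A_3) = 21 - 19 = 2.
  m(A_4) = 49/2 - 43/2 = 3.
  m(A_5) = 29 - 26 = 3.
Contributions c_i * m(A_i):
  (-4/3) * (3/2) = -2.
  (4) * (3) = 12.
  (-1) * (2) = -2.
  (4) * (3) = 12.
  (-1) * (3) = -3.
Total: -2 + 12 - 2 + 12 - 3 = 17.

17


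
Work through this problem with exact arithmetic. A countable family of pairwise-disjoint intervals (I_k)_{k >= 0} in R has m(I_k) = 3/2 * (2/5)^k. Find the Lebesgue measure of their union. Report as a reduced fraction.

By countable additivity of the Lebesgue measure on pairwise disjoint measurable sets,
  m(union_{k >= 0} I_k) = sum_{k >= 0} m(I_k) = sum_{k >= 0} a * r^k,
  with a = 3/2 and r = 2/5.
Since 0 < r = 2/5 < 1, the geometric series converges:
  sum_{k >= 0} a * r^k = a / (1 - r).
  = 3/2 / (1 - 2/5)
  = 3/2 / (3/5)
  = 5/2.

5/2


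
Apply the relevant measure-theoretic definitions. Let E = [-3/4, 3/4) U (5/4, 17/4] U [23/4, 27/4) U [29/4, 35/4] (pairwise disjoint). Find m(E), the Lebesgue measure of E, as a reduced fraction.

For pairwise disjoint intervals, m(union_i I_i) = sum_i m(I_i),
and m is invariant under swapping open/closed endpoints (single points have measure 0).
So m(E) = sum_i (b_i - a_i).
  I_1 has length 3/4 - (-3/4) = 3/2.
  I_2 has length 17/4 - 5/4 = 3.
  I_3 has length 27/4 - 23/4 = 1.
  I_4 has length 35/4 - 29/4 = 3/2.
Summing:
  m(E) = 3/2 + 3 + 1 + 3/2 = 7.

7


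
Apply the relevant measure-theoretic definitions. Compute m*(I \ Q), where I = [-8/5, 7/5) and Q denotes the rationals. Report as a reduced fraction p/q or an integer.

The interval I = [-8/5, 7/5) has m(I) = 7/5 - (-8/5) = 3 (endpoints are measure-zero, so open/closed/half-open agree). Write I = (I cap Q) u (I \ Q). The rationals in I are countable, so m*(I cap Q) = 0 (cover each rational by intervals whose total length is arbitrarily small). By countable subadditivity m*(I) <= m*(I cap Q) + m*(I \ Q), hence m*(I \ Q) >= m(I) = 3. The reverse inequality m*(I \ Q) <= m*(I) = 3 is trivial since (I \ Q) is a subset of I. Therefore m*(I \ Q) = 3.

3


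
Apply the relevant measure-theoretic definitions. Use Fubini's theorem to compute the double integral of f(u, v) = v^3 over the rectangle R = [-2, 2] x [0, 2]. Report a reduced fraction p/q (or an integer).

f(u, v) is a tensor product of a function of u and a function of v, and both factors are bounded continuous (hence Lebesgue integrable) on the rectangle, so Fubini's theorem applies:
  integral_R f d(m x m) = (integral_a1^b1 1 du) * (integral_a2^b2 v^3 dv).
Inner integral in u: integral_{-2}^{2} 1 du = (2^1 - (-2)^1)/1
  = 4.
Inner integral in v: integral_{0}^{2} v^3 dv = (2^4 - 0^4)/4
  = 4.
Product: (4) * (4) = 16.

16


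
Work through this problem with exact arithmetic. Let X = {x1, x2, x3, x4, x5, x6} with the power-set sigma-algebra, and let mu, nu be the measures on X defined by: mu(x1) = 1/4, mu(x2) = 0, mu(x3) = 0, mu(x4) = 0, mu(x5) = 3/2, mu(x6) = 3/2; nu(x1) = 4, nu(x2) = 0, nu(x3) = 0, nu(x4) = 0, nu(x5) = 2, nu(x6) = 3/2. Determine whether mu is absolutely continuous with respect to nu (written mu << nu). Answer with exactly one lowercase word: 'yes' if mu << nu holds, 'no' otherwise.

mu << nu means: every nu-null measurable set is also mu-null; equivalently, for every atom x, if nu({x}) = 0 then mu({x}) = 0.
Checking each atom:
  x1: nu = 4 > 0 -> no constraint.
  x2: nu = 0, mu = 0 -> consistent with mu << nu.
  x3: nu = 0, mu = 0 -> consistent with mu << nu.
  x4: nu = 0, mu = 0 -> consistent with mu << nu.
  x5: nu = 2 > 0 -> no constraint.
  x6: nu = 3/2 > 0 -> no constraint.
No atom violates the condition. Therefore mu << nu.

yes


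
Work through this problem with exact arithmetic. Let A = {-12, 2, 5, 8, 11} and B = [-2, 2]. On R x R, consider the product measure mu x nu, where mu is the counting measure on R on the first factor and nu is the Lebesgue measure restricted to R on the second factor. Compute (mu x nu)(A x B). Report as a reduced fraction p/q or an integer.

For a measurable rectangle A x B, the product measure satisfies
  (mu x nu)(A x B) = mu(A) * nu(B).
  mu(A) = 5.
  nu(B) = 4.
  (mu x nu)(A x B) = 5 * 4 = 20.

20


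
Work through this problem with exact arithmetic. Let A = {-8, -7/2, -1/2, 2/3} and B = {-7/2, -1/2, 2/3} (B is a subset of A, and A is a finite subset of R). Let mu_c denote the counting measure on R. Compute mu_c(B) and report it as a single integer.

Counting measure assigns mu_c(E) = |E| (number of elements) when E is finite.
B has 3 element(s), so mu_c(B) = 3.

3


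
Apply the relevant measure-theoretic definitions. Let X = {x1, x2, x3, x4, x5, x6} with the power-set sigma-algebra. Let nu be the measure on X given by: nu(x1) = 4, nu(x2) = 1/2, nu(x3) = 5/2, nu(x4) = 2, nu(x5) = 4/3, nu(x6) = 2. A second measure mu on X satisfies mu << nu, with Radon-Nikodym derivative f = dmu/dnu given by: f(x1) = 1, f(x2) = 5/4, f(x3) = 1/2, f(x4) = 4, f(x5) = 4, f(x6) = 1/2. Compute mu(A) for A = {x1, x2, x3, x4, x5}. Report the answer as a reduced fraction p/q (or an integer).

By the defining property of the Radon-Nikodym derivative, for every measurable set A,
  mu(A) = integral_A f dnu.
Since nu is a discrete measure concentrated on the atoms of X, the integral over A reduces to the sum
  mu(A) = sum_{x in A} f(x) * nu({x}).
Computing each term:
  x1: f(x1) * nu(x1) = 1 * 4 = 4.
  x2: f(x2) * nu(x2) = 5/4 * 1/2 = 5/8.
  x3: f(x3) * nu(x3) = 1/2 * 5/2 = 5/4.
  x4: f(x4) * nu(x4) = 4 * 2 = 8.
  x5: f(x5) * nu(x5) = 4 * 4/3 = 16/3.
Summing: mu(A) = 4 + 5/8 + 5/4 + 8 + 16/3 = 461/24.

461/24


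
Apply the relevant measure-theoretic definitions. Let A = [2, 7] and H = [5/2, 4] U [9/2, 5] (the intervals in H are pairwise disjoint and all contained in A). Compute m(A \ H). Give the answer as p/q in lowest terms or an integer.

The ambient interval has length m(A) = 7 - 2 = 5.
Since the holes are disjoint and sit inside A, by finite additivity
  m(H) = sum_i (b_i - a_i), and m(A \ H) = m(A) - m(H).
Computing the hole measures:
  m(H_1) = 4 - 5/2 = 3/2.
  m(H_2) = 5 - 9/2 = 1/2.
Summed: m(H) = 3/2 + 1/2 = 2.
So m(A \ H) = 5 - 2 = 3.

3


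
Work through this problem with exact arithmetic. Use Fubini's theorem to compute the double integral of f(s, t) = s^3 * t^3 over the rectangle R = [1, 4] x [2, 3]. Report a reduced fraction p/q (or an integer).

f(s, t) is a tensor product of a function of s and a function of t, and both factors are bounded continuous (hence Lebesgue integrable) on the rectangle, so Fubini's theorem applies:
  integral_R f d(m x m) = (integral_a1^b1 s^3 ds) * (integral_a2^b2 t^3 dt).
Inner integral in s: integral_{1}^{4} s^3 ds = (4^4 - 1^4)/4
  = 255/4.
Inner integral in t: integral_{2}^{3} t^3 dt = (3^4 - 2^4)/4
  = 65/4.
Product: (255/4) * (65/4) = 16575/16.

16575/16


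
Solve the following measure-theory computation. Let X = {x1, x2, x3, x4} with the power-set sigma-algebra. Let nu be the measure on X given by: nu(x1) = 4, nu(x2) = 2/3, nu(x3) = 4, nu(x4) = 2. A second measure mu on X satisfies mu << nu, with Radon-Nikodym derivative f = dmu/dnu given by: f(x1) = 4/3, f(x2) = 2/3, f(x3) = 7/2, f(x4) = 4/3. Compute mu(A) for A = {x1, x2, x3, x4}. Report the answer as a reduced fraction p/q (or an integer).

By the defining property of the Radon-Nikodym derivative, for every measurable set A,
  mu(A) = integral_A f dnu.
Since nu is a discrete measure concentrated on the atoms of X, the integral over A reduces to the sum
  mu(A) = sum_{x in A} f(x) * nu({x}).
Computing each term:
  x1: f(x1) * nu(x1) = 4/3 * 4 = 16/3.
  x2: f(x2) * nu(x2) = 2/3 * 2/3 = 4/9.
  x3: f(x3) * nu(x3) = 7/2 * 4 = 14.
  x4: f(x4) * nu(x4) = 4/3 * 2 = 8/3.
Summing: mu(A) = 16/3 + 4/9 + 14 + 8/3 = 202/9.

202/9


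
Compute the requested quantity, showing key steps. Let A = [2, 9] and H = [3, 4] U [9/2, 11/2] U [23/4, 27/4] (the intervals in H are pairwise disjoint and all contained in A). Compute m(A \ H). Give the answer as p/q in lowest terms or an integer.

The ambient interval has length m(A) = 9 - 2 = 7.
Since the holes are disjoint and sit inside A, by finite additivity
  m(H) = sum_i (b_i - a_i), and m(A \ H) = m(A) - m(H).
Computing the hole measures:
  m(H_1) = 4 - 3 = 1.
  m(H_2) = 11/2 - 9/2 = 1.
  m(H_3) = 27/4 - 23/4 = 1.
Summed: m(H) = 1 + 1 + 1 = 3.
So m(A \ H) = 7 - 3 = 4.

4


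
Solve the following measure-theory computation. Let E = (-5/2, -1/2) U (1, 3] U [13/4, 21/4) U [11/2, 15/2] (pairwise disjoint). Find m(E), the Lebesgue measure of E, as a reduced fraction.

For pairwise disjoint intervals, m(union_i I_i) = sum_i m(I_i),
and m is invariant under swapping open/closed endpoints (single points have measure 0).
So m(E) = sum_i (b_i - a_i).
  I_1 has length -1/2 - (-5/2) = 2.
  I_2 has length 3 - 1 = 2.
  I_3 has length 21/4 - 13/4 = 2.
  I_4 has length 15/2 - 11/2 = 2.
Summing:
  m(E) = 2 + 2 + 2 + 2 = 8.

8


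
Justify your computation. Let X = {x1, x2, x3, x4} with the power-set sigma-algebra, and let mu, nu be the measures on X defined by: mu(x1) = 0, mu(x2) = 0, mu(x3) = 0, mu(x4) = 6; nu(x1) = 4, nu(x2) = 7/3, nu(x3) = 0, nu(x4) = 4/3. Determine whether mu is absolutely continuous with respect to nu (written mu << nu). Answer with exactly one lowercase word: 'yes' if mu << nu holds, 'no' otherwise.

mu << nu means: every nu-null measurable set is also mu-null; equivalently, for every atom x, if nu({x}) = 0 then mu({x}) = 0.
Checking each atom:
  x1: nu = 4 > 0 -> no constraint.
  x2: nu = 7/3 > 0 -> no constraint.
  x3: nu = 0, mu = 0 -> consistent with mu << nu.
  x4: nu = 4/3 > 0 -> no constraint.
No atom violates the condition. Therefore mu << nu.

yes


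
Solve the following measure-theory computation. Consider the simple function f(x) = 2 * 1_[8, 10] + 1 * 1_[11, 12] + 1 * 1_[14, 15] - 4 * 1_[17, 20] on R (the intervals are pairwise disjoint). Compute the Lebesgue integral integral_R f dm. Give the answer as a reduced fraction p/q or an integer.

For a simple function f = sum_i c_i * 1_{A_i} with disjoint A_i,
  integral f dm = sum_i c_i * m(A_i).
Lengths of the A_i:
  m(A_1) = 10 - 8 = 2.
  m(A_2) = 12 - 11 = 1.
  m(A_3) = 15 - 14 = 1.
  m(A_4) = 20 - 17 = 3.
Contributions c_i * m(A_i):
  (2) * (2) = 4.
  (1) * (1) = 1.
  (1) * (1) = 1.
  (-4) * (3) = -12.
Total: 4 + 1 + 1 - 12 = -6.

-6


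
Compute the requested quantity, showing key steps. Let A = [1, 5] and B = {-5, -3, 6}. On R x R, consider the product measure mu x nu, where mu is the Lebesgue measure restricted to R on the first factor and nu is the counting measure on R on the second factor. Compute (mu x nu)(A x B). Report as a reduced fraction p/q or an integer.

For a measurable rectangle A x B, the product measure satisfies
  (mu x nu)(A x B) = mu(A) * nu(B).
  mu(A) = 4.
  nu(B) = 3.
  (mu x nu)(A x B) = 4 * 3 = 12.

12


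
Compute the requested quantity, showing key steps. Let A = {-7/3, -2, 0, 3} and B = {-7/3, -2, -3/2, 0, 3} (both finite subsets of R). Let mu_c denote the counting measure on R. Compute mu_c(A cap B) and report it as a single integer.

Counting measure on a finite set equals cardinality. mu_c(A cap B) = |A cap B| (elements appearing in both).
Enumerating the elements of A that also lie in B gives 4 element(s).
So mu_c(A cap B) = 4.

4


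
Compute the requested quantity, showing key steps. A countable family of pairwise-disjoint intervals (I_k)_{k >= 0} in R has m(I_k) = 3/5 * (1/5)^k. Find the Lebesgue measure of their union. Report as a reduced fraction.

By countable additivity of the Lebesgue measure on pairwise disjoint measurable sets,
  m(union_{k >= 0} I_k) = sum_{k >= 0} m(I_k) = sum_{k >= 0} a * r^k,
  with a = 3/5 and r = 1/5.
Since 0 < r = 1/5 < 1, the geometric series converges:
  sum_{k >= 0} a * r^k = a / (1 - r).
  = 3/5 / (1 - 1/5)
  = 3/5 / (4/5)
  = 3/4.

3/4


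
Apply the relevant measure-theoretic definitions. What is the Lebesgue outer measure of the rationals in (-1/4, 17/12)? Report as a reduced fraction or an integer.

Q cap (-1/4, 17/12) is countable; list its elements as q_1, q_2, ... . Fix eps > 0 and cover the k-th point by an interval of length eps * 2^(-k). The cover has total length eps * sum_{k>=1} 2^(-k) = eps, so by definition of outer measure m*(Q cap (-1/4, 17/12)) <= eps. Since eps was arbitrary and m* >= 0, the outer measure is 0.

0


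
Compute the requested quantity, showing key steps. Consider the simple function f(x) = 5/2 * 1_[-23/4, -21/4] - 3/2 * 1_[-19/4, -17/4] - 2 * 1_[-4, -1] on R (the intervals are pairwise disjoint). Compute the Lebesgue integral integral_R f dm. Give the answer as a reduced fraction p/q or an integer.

For a simple function f = sum_i c_i * 1_{A_i} with disjoint A_i,
  integral f dm = sum_i c_i * m(A_i).
Lengths of the A_i:
  m(A_1) = -21/4 - (-23/4) = 1/2.
  m(A_2) = -17/4 - (-19/4) = 1/2.
  m(A_3) = -1 - (-4) = 3.
Contributions c_i * m(A_i):
  (5/2) * (1/2) = 5/4.
  (-3/2) * (1/2) = -3/4.
  (-2) * (3) = -6.
Total: 5/4 - 3/4 - 6 = -11/2.

-11/2
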